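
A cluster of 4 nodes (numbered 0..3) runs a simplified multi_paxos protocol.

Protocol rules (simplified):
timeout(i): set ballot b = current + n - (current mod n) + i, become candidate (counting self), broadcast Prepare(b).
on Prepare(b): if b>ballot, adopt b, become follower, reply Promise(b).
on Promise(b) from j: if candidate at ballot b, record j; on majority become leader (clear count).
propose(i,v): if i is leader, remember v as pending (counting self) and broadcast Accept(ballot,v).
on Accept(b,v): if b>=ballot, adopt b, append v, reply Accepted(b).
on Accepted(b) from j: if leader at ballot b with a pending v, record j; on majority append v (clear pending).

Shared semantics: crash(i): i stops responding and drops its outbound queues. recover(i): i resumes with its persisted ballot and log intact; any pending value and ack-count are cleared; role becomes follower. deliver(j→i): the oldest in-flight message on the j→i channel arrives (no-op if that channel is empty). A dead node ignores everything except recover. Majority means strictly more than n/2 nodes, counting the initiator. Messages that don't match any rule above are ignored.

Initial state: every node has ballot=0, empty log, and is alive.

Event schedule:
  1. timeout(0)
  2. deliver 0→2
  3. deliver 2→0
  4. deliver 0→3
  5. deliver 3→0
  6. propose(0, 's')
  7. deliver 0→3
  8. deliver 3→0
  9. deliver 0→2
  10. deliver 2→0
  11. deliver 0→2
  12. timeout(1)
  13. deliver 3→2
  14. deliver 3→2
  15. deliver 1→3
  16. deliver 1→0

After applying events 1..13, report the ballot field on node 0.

[1] timeout(0) → N0(cand b4 [-])
[2] deliver 0→2 → N2(foll b4 [-])
[3] deliver 2→0 → ∅
[4] deliver 0→3 → N3(foll b4 [-])
[5] deliver 3→0 → N0(lead b4 [-])
[6] propose(0,'s') → ∅
[7] deliver 0→3 → N3(foll b4 [s])
[8] deliver 3→0 → ∅
[9] deliver 0→2 → N2(foll b4 [s])
[10] deliver 2→0 → N0(lead b4 [s])
[11] deliver 0→2 → ∅
[12] timeout(1) → N1(cand b5 [-])
[13] deliver 3→2 → ∅

4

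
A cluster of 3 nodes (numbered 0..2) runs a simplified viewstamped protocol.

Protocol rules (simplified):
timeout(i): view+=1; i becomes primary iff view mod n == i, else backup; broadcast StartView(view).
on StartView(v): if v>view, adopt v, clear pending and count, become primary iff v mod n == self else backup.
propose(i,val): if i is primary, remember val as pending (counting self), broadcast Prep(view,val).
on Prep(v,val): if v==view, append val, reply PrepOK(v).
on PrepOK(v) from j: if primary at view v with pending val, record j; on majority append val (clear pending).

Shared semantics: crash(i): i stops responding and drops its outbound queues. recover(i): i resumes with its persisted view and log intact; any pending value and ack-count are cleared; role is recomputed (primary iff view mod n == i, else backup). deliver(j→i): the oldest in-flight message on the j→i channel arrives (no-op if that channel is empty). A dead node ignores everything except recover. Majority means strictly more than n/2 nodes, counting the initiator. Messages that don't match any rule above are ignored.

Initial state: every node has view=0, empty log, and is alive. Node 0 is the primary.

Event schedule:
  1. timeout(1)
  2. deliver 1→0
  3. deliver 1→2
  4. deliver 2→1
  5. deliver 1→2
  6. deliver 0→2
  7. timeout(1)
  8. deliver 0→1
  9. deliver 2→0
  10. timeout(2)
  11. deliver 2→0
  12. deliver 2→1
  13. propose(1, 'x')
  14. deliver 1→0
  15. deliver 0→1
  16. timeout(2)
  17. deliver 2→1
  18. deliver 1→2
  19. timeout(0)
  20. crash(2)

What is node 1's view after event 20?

e1 timeout(1): 1[prim,v=1,-]
e2 deliver 1→0: 0[back,v=1,-]
e3 deliver 1→2: 2[back,v=1,-]
e4 deliver 2→1: ·
e5 deliver 1→2: ·
e6 deliver 0→2: ·
e7 timeout(1): 1[back,v=2,-]
e8 deliver 0→1: ·
e9 deliver 2→0: ·
e10 timeout(2): 2[prim,v=2,-]
e11 deliver 2→0: 0[back,v=2,-]
e12 deliver 2→1: ·
e13 propose(1,'x'): ·
e14 deliver 1→0: ·
e15 deliver 0→1: ·
e16 timeout(2): 2[back,v=3,-]
e17 deliver 2→1: 1[back,v=3,-]
e18 deliver 1→2: ·
e19 timeout(0): 0[prim,v=3,-]
e20 crash(2): 2[✗back,v=3,-]

3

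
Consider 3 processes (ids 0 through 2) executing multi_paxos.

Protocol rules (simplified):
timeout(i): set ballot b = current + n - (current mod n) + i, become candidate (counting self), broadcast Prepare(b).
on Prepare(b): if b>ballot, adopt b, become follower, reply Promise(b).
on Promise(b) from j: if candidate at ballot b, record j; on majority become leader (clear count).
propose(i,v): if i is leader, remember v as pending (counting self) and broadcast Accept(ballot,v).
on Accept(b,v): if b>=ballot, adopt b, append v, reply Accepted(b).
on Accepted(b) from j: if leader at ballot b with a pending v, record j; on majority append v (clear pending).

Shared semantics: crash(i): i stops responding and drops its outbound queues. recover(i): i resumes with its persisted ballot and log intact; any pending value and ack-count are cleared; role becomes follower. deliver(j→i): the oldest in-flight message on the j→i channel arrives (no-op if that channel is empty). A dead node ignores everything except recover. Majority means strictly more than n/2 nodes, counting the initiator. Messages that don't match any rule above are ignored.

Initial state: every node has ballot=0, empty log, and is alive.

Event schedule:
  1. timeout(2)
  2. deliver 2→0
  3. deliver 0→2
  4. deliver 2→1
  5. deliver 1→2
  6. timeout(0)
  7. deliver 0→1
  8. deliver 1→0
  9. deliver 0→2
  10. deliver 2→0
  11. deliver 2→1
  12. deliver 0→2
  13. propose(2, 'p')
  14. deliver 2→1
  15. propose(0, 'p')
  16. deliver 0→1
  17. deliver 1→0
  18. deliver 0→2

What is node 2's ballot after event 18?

after 1 — timeout(2): n2:cand/b5/[-]
after 2 — deliver 2→0: n0:foll/b5/[-]
after 3 — deliver 0→2: n2:lead/b5/[-]
after 4 — deliver 2→1: n1:foll/b5/[-]
after 5 — deliver 1→2: ·
after 6 — timeout(0): n0:cand/b6/[-]
after 7 — deliver 0→1: n1:foll/b6/[-]
after 8 — deliver 1→0: n0:lead/b6/[-]
after 9 — deliver 0→2: n2:foll/b6/[-]
after 10 — deliver 2→0: ·
after 11 — deliver 2→1: ·
after 12 — deliver 0→2: ·
after 13 — propose(2,'p'): ·
after 14 — deliver 2→1: ·
after 15 — propose(0,'p'): ·
after 16 — deliver 0→1: n1:foll/b6/[p]
after 17 — deliver 1→0: n0:lead/b6/[p]
after 18 — deliver 0→2: n2:foll/b6/[p]

6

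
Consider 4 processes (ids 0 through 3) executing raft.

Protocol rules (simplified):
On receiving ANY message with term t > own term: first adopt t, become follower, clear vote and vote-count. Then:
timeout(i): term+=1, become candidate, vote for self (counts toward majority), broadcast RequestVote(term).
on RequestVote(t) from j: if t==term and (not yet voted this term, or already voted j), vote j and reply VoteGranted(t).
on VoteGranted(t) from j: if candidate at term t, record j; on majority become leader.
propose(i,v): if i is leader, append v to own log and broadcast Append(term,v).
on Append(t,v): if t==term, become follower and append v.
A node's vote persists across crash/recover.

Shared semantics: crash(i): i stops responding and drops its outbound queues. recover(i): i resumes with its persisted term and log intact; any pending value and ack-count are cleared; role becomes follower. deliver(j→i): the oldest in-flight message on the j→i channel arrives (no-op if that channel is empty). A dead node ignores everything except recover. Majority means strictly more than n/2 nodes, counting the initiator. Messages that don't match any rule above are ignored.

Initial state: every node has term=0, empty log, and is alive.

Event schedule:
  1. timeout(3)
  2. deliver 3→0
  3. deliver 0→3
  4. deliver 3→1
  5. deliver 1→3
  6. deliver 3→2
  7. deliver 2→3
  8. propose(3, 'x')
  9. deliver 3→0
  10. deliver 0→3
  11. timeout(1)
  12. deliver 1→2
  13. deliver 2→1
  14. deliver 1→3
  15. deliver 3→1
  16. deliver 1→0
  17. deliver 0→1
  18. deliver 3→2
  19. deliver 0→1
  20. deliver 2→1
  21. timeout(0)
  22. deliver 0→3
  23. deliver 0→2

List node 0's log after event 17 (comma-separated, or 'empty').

step 1 timeout(3): 3={cand,t=1,log=-}
step 2 deliver 3→0: 0={foll,t=1,log=-}
step 3 deliver 0→3: —
step 4 deliver 3→1: 1={foll,t=1,log=-}
step 5 deliver 1→3: 3={lead,t=1,log=-}
step 6 deliver 3→2: 2={foll,t=1,log=-}
step 7 deliver 2→3: —
step 8 propose(3,'x'): 3={lead,t=1,log=x}
step 9 deliver 3→0: 0={foll,t=1,log=x}
step 10 deliver 0→3: —
step 11 timeout(1): 1={cand,t=2,log=-}
step 12 deliver 1→2: 2={foll,t=2,log=-}
step 13 deliver 2→1: —
step 14 deliver 1→3: 3={foll,t=2,log=x}
step 15 deliver 3→1: —
step 16 deliver 1→0: 0={foll,t=2,log=x}
step 17 deliver 0→1: 1={lead,t=2,log=-}

x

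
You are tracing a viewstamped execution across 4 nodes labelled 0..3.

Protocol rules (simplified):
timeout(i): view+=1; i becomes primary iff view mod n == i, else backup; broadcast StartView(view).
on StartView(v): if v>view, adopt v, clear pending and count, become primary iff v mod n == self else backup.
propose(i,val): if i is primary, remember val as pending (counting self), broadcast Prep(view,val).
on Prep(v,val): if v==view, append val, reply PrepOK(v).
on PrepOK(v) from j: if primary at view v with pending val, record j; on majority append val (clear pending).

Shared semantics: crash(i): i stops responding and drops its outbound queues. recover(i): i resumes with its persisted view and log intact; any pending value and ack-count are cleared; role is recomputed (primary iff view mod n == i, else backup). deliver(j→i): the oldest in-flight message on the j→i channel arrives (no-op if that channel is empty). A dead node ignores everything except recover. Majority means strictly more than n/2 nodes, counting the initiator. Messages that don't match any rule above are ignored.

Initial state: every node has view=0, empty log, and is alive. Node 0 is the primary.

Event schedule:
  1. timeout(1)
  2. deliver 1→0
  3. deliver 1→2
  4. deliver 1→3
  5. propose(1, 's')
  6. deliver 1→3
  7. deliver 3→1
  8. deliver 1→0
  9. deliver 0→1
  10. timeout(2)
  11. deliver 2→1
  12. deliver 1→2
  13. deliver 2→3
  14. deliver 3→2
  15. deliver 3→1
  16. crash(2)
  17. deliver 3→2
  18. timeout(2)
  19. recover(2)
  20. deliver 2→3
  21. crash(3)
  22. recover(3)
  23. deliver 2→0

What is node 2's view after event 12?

[1] timeout(1) → N1(prim v1 [-])
[2] deliver 1→0 → N0(back v1 [-])
[3] deliver 1→2 → N2(back v1 [-])
[4] deliver 1→3 → N3(back v1 [-])
[5] propose(1,'s') → ∅
[6] deliver 1→3 → N3(back v1 [s])
[7] deliver 3→1 → ∅
[8] deliver 1→0 → N0(back v1 [s])
[9] deliver 0→1 → N1(prim v1 [s])
[10] timeout(2) → N2(prim v2 [-])
[11] deliver 2→1 → N1(back v2 [s])
[12] deliver 1→2 → ∅

2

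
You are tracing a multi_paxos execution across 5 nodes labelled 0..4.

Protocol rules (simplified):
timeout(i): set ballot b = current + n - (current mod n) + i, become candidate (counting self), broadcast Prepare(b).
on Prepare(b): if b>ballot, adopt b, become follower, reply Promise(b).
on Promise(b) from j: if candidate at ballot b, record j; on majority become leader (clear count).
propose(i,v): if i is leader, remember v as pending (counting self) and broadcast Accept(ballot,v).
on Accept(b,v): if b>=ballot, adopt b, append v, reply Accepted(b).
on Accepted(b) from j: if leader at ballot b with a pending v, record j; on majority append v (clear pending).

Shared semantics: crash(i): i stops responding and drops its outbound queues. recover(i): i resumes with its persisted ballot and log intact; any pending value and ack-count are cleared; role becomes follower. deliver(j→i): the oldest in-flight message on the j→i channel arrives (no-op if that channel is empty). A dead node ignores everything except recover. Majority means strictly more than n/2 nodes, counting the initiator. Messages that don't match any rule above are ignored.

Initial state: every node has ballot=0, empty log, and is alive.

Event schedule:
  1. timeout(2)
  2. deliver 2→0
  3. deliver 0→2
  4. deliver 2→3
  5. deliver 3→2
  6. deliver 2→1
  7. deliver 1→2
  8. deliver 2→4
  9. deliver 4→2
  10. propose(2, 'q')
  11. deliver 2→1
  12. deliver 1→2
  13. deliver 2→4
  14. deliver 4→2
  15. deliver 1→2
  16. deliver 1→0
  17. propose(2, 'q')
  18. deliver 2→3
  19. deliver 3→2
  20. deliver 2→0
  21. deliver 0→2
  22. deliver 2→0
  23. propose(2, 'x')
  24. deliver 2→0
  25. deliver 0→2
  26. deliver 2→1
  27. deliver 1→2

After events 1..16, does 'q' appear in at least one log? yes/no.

yes

after 1 — timeout(2): n2:cand/b7/[-]
after 2 — deliver 2→0: n0:foll/b7/[-]
after 3 — deliver 0→2: ·
after 4 — deliver 2→3: n3:foll/b7/[-]
after 5 — deliver 3→2: n2:lead/b7/[-]
after 6 — deliver 2→1: n1:foll/b7/[-]
after 7 — deliver 1→2: ·
after 8 — deliver 2→4: n4:foll/b7/[-]
after 9 — deliver 4→2: ·
after 10 — propose(2,'q'): ·
after 11 — deliver 2→1: n1:foll/b7/[q]
after 12 — deliver 1→2: ·
after 13 — deliver 2→4: n4:foll/b7/[q]
after 14 — deliver 4→2: n2:lead/b7/[q]
after 15 — deliver 1→2: ·
after 16 — deliver 1→0: ·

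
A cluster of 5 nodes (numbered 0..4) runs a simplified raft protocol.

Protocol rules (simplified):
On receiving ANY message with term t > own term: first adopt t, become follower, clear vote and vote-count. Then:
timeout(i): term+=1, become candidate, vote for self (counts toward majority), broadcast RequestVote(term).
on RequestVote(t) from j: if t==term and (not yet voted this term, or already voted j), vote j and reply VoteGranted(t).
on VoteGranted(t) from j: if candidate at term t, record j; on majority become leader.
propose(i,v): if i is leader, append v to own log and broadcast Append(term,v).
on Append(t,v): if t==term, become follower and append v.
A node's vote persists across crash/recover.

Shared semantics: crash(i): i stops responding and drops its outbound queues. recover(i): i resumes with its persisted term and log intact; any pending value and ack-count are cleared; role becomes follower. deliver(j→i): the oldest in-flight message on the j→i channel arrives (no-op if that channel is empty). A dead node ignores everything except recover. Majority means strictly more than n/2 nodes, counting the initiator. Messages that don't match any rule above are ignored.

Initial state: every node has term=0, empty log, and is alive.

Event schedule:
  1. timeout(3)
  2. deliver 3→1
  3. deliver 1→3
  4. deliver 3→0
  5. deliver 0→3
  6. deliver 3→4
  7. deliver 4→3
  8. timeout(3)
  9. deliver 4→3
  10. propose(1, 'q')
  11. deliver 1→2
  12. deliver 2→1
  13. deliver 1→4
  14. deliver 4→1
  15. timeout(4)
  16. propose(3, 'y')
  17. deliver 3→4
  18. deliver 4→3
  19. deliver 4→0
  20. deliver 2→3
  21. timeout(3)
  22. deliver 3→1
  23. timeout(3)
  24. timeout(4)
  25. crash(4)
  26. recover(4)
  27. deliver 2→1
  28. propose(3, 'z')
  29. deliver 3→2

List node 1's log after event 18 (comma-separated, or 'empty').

[1] timeout(3) → N3(cand t1 [-])
[2] deliver 3→1 → N1(foll t1 [-])
[3] deliver 1→3 → ∅
[4] deliver 3→0 → N0(foll t1 [-])
[5] deliver 0→3 → N3(lead t1 [-])
[6] deliver 3→4 → N4(foll t1 [-])
[7] deliver 4→3 → ∅
[8] timeout(3) → N3(cand t2 [-])
[9] deliver 4→3 → ∅
[10] propose(1,'q') → ∅
[11] deliver 1→2 → ∅
[12] deliver 2→1 → ∅
[13] deliver 1→4 → ∅
[14] deliver 4→1 → ∅
[15] timeout(4) → N4(cand t2 [-])
[16] propose(3,'y') → ∅
[17] deliver 3→4 → ∅
[18] deliver 4→3 → ∅

empty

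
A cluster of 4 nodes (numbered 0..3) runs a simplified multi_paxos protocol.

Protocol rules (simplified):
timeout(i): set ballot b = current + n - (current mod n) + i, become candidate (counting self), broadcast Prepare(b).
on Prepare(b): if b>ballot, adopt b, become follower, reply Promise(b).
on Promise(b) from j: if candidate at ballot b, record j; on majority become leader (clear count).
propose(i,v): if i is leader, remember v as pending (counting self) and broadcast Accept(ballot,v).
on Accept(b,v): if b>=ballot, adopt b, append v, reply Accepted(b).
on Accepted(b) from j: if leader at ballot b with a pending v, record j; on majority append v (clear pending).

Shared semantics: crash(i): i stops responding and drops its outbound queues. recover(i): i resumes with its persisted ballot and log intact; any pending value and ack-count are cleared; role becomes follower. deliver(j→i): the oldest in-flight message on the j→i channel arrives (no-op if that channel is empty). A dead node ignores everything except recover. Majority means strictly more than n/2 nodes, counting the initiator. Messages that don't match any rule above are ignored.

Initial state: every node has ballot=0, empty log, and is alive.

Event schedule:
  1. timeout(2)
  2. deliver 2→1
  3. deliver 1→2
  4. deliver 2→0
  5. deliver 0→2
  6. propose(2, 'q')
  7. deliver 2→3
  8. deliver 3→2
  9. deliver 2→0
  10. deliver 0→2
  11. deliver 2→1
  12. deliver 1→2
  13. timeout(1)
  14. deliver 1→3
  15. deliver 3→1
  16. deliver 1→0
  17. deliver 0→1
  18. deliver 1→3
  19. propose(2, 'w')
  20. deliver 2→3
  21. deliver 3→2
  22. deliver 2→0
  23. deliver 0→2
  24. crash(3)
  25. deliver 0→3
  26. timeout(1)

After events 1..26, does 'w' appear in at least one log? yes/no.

step 1 timeout(2): 2={cand,b=6,log=-}
step 2 deliver 2→1: 1={foll,b=6,log=-}
step 3 deliver 1→2: —
step 4 deliver 2→0: 0={foll,b=6,log=-}
step 5 deliver 0→2: 2={lead,b=6,log=-}
step 6 propose(2,'q'): —
step 7 deliver 2→3: 3={foll,b=6,log=-}
step 8 deliver 3→2: —
step 9 deliver 2→0: 0={foll,b=6,log=q}
step 10 deliver 0→2: —
step 11 deliver 2→1: 1={foll,b=6,log=q}
step 12 deliver 1→2: 2={lead,b=6,log=q}
step 13 timeout(1): 1={cand,b=9,log=q}
step 14 deliver 1→3: 3={foll,b=9,log=-}
step 15 deliver 3→1: —
step 16 deliver 1→0: 0={foll,b=9,log=q}
step 17 deliver 0→1: 1={lead,b=9,log=q}
step 18 deliver 1→3: —
step 19 propose(2,'w'): —
step 20 deliver 2→3: —
step 21 deliver 3→2: —
step 22 deliver 2→0: —
step 23 deliver 0→2: —
step 24 crash(3): 3={✗foll,b=9,log=-}
step 25 deliver 0→3: —
step 26 timeout(1): 1={cand,b=13,log=q}

no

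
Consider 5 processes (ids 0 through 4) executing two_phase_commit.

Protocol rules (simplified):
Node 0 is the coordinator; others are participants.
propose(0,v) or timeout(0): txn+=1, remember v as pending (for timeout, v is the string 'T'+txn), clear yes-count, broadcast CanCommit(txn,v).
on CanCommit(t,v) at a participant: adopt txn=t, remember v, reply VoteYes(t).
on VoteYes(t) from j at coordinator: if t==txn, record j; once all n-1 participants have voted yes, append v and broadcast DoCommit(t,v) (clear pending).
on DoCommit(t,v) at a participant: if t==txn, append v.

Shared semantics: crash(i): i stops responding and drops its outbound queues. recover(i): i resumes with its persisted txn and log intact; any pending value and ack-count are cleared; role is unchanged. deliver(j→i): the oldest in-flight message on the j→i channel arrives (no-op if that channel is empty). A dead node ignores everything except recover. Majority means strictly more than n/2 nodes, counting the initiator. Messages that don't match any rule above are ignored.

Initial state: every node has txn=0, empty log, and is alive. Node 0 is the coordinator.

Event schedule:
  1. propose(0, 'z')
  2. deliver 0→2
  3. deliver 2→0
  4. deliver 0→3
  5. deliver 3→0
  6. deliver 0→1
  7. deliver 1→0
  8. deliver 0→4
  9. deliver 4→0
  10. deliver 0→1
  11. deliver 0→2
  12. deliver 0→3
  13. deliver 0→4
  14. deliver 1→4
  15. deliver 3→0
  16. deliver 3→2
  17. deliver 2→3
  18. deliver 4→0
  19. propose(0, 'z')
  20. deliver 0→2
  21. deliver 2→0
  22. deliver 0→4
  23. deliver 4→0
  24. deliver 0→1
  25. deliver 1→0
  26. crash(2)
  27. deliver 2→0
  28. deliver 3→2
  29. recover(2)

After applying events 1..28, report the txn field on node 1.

e1 propose(0,'z'): 0[coor,t=1,-]
e2 deliver 0→2: 2[part,t=1,-]
e3 deliver 2→0: ·
e4 deliver 0→3: 3[part,t=1,-]
e5 deliver 3→0: ·
e6 deliver 0→1: 1[part,t=1,-]
e7 deliver 1→0: ·
e8 deliver 0→4: 4[part,t=1,-]
e9 deliver 4→0: 0[coor,t=1,z]
e10 deliver 0→1: 1[part,t=1,z]
e11 deliver 0→2: 2[part,t=1,z]
e12 deliver 0→3: 3[part,t=1,z]
e13 deliver 0→4: 4[part,t=1,z]
e14 deliver 1→4: ·
e15 deliver 3→0: ·
e16 deliver 3→2: ·
e17 deliver 2→3: ·
e18 deliver 4→0: ·
e19 propose(0,'z'): 0[coor,t=2,z]
e20 deliver 0→2: 2[part,t=2,z]
e21 deliver 2→0: ·
e22 deliver 0→4: 4[part,t=2,z]
e23 deliver 4→0: ·
e24 deliver 0→1: 1[part,t=2,z]
e25 deliver 1→0: ·
e26 crash(2): 2[✗part,t=2,z]
e27 deliver 2→0: ·
e28 deliver 3→2: ·

2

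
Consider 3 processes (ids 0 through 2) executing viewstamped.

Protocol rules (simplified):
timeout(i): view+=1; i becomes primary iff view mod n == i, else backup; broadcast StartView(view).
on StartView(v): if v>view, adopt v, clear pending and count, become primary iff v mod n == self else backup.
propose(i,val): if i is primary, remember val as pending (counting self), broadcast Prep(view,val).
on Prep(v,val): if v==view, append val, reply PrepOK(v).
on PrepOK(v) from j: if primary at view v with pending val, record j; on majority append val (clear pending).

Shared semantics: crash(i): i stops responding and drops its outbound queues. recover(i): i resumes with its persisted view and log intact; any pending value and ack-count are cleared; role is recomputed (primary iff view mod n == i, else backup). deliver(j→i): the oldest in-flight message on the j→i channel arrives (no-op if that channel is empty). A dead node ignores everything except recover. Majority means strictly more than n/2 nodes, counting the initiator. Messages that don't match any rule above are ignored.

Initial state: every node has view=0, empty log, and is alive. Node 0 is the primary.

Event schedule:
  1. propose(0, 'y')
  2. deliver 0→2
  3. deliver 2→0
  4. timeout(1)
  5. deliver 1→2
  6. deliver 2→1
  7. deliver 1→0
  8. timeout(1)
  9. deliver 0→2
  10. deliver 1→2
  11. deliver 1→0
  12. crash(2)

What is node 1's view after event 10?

1. propose(0,'y'):  nop
2. deliver 0→2:  <2:back v0 y>
3. deliver 2→0:  <0:prim v0 y>
4. timeout(1):  <1:prim v1 ->
5. deliver 1→2:  <2:back v1 y>
6. deliver 2→1:  nop
7. deliver 1→0:  <0:back v1 y>
8. timeout(1):  <1:back v2 ->
9. deliver 0→2:  nop
10. deliver 1→2:  <2:prim v2 y>

2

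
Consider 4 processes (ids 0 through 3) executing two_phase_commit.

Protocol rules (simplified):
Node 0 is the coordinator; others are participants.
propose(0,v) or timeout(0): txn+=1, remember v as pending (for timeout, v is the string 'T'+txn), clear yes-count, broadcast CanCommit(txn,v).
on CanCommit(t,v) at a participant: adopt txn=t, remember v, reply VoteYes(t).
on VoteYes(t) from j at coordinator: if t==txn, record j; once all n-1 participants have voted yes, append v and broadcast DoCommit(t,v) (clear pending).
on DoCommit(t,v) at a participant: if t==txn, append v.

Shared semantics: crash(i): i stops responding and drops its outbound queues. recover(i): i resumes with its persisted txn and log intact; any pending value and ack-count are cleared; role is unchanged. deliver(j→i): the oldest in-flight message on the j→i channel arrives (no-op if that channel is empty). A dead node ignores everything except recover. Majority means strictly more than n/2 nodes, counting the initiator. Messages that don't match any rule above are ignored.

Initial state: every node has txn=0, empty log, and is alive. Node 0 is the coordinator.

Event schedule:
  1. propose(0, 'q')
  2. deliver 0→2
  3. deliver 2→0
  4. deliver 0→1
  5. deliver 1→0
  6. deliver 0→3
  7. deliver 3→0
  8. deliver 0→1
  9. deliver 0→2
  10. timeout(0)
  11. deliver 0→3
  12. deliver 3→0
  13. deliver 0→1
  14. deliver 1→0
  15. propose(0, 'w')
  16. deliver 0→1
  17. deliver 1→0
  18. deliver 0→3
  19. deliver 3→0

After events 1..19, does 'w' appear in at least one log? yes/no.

no

1. propose(0,'q'):  <0:coor t1 ->
2. deliver 0→2:  <2:part t1 ->
3. deliver 2→0:  nop
4. deliver 0→1:  <1:part t1 ->
5. deliver 1→0:  nop
6. deliver 0→3:  <3:part t1 ->
7. deliver 3→0:  <0:coor t1 q>
8. deliver 0→1:  <1:part t1 q>
9. deliver 0→2:  <2:part t1 q>
10. timeout(0):  <0:coor t2 q>
11. deliver 0→3:  <3:part t1 q>
12. deliver 3→0:  nop
13. deliver 0→1:  <1:part t2 q>
14. deliver 1→0:  nop
15. propose(0,'w'):  <0:coor t3 q>
16. deliver 0→1:  <1:part t3 q>
17. deliver 1→0:  nop
18. deliver 0→3:  <3:part t2 q>
19. deliver 3→0:  nop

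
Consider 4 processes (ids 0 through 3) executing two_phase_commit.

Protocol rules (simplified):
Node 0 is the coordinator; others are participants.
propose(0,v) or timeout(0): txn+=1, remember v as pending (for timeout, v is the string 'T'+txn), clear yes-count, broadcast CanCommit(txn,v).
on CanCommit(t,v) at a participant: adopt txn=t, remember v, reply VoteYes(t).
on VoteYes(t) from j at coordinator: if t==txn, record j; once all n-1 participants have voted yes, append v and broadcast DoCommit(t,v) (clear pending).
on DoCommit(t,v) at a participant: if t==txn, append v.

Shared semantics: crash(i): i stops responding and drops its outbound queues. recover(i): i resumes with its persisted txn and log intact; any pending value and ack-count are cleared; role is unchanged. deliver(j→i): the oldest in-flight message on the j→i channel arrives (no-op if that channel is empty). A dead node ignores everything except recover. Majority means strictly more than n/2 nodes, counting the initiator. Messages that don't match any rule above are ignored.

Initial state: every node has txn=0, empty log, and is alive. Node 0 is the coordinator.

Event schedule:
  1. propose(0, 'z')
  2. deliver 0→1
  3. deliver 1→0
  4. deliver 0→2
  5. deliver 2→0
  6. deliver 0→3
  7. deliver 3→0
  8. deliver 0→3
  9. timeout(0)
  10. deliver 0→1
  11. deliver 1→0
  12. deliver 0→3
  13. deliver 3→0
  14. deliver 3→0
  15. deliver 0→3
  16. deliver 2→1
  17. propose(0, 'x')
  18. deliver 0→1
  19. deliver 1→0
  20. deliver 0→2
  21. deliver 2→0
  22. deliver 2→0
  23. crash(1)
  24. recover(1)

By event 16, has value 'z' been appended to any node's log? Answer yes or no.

yes

step 1 propose(0,'z'): 0={coor,t=1,log=-}
step 2 deliver 0→1: 1={part,t=1,log=-}
step 3 deliver 1→0: —
step 4 deliver 0→2: 2={part,t=1,log=-}
step 5 deliver 2→0: —
step 6 deliver 0→3: 3={part,t=1,log=-}
step 7 deliver 3→0: 0={coor,t=1,log=z}
step 8 deliver 0→3: 3={part,t=1,log=z}
step 9 timeout(0): 0={coor,t=2,log=z}
step 10 deliver 0→1: 1={part,t=1,log=z}
step 11 deliver 1→0: —
step 12 deliver 0→3: 3={part,t=2,log=z}
step 13 deliver 3→0: —
step 14 deliver 3→0: —
step 15 deliver 0→3: —
step 16 deliver 2→1: —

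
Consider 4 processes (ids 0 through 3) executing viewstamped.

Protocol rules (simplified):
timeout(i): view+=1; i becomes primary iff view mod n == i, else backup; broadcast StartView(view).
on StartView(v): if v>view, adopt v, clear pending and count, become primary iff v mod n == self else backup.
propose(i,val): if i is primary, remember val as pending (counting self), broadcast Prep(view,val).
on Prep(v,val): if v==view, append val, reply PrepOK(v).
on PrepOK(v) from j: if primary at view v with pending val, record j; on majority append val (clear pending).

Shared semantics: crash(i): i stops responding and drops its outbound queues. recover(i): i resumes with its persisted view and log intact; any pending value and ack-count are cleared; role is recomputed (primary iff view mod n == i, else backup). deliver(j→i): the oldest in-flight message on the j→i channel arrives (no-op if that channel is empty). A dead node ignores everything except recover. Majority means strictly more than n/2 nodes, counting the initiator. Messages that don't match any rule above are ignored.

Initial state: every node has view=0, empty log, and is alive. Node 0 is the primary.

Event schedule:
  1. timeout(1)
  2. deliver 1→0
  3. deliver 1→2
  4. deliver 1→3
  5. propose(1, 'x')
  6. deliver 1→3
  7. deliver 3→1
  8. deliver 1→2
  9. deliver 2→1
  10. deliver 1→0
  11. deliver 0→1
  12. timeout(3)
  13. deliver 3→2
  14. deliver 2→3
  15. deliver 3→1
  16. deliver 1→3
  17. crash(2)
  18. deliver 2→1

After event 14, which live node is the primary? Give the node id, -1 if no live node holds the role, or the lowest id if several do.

1

after 1 — timeout(1): n1:prim/v1/[-]
after 2 — deliver 1→0: n0:back/v1/[-]
after 3 — deliver 1→2: n2:back/v1/[-]
after 4 — deliver 1→3: n3:back/v1/[-]
after 5 — propose(1,'x'): ·
after 6 — deliver 1→3: n3:back/v1/[x]
after 7 — deliver 3→1: ·
after 8 — deliver 1→2: n2:back/v1/[x]
after 9 — deliver 2→1: n1:prim/v1/[x]
after 10 — deliver 1→0: n0:back/v1/[x]
after 11 — deliver 0→1: ·
after 12 — timeout(3): n3:back/v2/[x]
after 13 — deliver 3→2: n2:prim/v2/[x]
after 14 — deliver 2→3: ·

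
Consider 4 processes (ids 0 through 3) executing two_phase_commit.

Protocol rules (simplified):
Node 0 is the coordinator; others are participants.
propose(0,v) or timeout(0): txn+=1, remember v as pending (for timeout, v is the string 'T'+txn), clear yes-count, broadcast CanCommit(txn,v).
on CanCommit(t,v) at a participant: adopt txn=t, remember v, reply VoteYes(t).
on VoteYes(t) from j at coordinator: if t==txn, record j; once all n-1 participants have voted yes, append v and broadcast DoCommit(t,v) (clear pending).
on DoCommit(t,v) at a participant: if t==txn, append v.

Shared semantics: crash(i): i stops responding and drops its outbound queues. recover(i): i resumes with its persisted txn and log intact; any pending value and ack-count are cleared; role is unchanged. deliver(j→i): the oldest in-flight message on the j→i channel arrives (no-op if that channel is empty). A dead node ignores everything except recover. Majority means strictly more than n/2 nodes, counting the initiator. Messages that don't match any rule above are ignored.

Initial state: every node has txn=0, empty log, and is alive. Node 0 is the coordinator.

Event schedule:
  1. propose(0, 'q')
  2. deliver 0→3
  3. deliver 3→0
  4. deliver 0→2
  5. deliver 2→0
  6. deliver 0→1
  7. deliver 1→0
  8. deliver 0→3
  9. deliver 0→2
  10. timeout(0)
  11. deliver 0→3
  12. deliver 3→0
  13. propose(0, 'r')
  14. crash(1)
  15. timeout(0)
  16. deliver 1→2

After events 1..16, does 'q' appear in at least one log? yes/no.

[1] propose(0,'q') → N0(coor t1 [-])
[2] deliver 0→3 → N3(part t1 [-])
[3] deliver 3→0 → ∅
[4] deliver 0→2 → N2(part t1 [-])
[5] deliver 2→0 → ∅
[6] deliver 0→1 → N1(part t1 [-])
[7] deliver 1→0 → N0(coor t1 [q])
[8] deliver 0→3 → N3(part t1 [q])
[9] deliver 0→2 → N2(part t1 [q])
[10] timeout(0) → N0(coor t2 [q])
[11] deliver 0→3 → N3(part t2 [q])
[12] deliver 3→0 → ∅
[13] propose(0,'r') → N0(coor t3 [q])
[14] crash(1) → N1(✗part t1 [-])
[15] timeout(0) → N0(coor t4 [q])
[16] deliver 1→2 → ∅

yes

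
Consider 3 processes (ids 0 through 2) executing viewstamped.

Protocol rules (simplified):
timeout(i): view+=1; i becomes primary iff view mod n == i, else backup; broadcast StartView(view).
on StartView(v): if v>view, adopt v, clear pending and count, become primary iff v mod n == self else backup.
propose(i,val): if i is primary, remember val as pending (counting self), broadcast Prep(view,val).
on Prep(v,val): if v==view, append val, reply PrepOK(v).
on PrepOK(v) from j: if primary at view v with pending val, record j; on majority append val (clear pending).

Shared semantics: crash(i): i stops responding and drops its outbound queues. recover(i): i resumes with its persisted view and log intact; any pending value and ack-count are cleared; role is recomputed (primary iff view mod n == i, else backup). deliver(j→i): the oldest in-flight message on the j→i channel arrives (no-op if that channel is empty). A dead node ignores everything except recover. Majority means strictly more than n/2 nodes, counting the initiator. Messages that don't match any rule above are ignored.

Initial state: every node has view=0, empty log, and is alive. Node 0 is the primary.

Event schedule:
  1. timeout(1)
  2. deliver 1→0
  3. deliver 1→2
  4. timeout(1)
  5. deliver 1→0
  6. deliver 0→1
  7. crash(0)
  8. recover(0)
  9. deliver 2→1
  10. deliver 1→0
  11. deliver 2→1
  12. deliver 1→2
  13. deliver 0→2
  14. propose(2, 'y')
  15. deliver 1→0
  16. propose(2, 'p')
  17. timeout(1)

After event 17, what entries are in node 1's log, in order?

1. timeout(1):  <1:prim v1 ->
2. deliver 1→0:  <0:back v1 ->
3. deliver 1→2:  <2:back v1 ->
4. timeout(1):  <1:back v2 ->
5. deliver 1→0:  <0:back v2 ->
6. deliver 0→1:  nop
7. crash(0):  <0:✗back v2 ->
8. recover(0):  <0:back v2 ->
9. deliver 2→1:  nop
10. deliver 1→0:  nop
11. deliver 2→1:  nop
12. deliver 1→2:  <2:prim v2 ->
13. deliver 0→2:  nop
14. propose(2,'y'):  nop
15. deliver 1→0:  nop
16. propose(2,'p'):  nop
17. timeout(1):  <1:back v3 ->

empty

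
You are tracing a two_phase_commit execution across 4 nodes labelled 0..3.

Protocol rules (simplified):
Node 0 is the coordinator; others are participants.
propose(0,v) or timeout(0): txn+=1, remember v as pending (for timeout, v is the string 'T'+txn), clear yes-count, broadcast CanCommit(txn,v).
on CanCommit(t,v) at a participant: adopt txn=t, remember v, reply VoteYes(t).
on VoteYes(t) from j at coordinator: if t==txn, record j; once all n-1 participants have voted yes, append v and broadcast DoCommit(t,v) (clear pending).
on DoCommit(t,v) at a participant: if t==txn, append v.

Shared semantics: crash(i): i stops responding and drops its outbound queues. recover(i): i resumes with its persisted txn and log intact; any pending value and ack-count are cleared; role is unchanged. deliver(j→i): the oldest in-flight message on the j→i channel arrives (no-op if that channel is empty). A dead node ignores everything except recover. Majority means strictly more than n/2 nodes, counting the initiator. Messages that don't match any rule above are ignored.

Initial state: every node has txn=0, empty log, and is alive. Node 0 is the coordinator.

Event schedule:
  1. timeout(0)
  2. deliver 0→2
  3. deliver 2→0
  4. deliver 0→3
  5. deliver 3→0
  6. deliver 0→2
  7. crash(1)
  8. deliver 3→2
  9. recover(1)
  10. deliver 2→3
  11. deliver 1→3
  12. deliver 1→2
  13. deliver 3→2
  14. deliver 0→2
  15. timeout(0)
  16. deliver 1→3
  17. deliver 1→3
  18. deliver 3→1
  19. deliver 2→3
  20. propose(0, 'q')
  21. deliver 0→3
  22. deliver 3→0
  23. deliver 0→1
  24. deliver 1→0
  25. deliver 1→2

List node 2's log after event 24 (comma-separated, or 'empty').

1. timeout(0):  <0:coor t1 ->
2. deliver 0→2:  <2:part t1 ->
3. deliver 2→0:  nop
4. deliver 0→3:  <3:part t1 ->
5. deliver 3→0:  nop
6. deliver 0→2:  nop
7. crash(1):  <1:✗part t0 ->
8. deliver 3→2:  nop
9. recover(1):  <1:part t0 ->
10. deliver 2→3:  nop
11. deliver 1→3:  nop
12. deliver 1→2:  nop
13. deliver 3→2:  nop
14. deliver 0→2:  nop
15. timeout(0):  <0:coor t2 ->
16. deliver 1→3:  nop
17. deliver 1→3:  nop
18. deliver 3→1:  nop
19. deliver 2→3:  nop
20. propose(0,'q'):  <0:coor t3 ->
21. deliver 0→3:  <3:part t2 ->
22. deliver 3→0:  nop
23. deliver 0→1:  <1:part t1 ->
24. deliver 1→0:  nop

empty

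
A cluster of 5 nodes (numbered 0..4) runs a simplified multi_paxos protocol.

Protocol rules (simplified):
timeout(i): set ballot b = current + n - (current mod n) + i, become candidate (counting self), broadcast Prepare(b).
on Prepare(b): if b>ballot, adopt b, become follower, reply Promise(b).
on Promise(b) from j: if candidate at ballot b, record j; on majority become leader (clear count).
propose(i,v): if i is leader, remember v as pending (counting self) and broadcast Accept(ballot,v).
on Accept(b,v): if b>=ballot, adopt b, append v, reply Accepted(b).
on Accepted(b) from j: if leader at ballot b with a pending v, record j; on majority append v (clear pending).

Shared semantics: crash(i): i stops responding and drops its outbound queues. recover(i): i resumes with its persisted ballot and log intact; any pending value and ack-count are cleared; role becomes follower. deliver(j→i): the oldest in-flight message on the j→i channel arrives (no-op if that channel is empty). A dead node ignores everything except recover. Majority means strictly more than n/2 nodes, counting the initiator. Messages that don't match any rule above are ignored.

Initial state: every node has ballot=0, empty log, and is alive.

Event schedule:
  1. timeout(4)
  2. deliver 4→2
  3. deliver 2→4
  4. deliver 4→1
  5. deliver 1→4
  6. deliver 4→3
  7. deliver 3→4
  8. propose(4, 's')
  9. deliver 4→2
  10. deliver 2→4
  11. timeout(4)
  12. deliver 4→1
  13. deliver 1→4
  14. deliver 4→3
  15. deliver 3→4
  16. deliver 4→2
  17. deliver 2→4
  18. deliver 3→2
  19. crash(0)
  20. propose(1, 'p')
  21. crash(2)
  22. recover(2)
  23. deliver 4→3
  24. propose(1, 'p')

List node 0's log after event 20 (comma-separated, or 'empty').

step 1 timeout(4): 4={cand,b=9,log=-}
step 2 deliver 4→2: 2={foll,b=9,log=-}
step 3 deliver 2→4: —
step 4 deliver 4→1: 1={foll,b=9,log=-}
step 5 deliver 1→4: 4={lead,b=9,log=-}
step 6 deliver 4→3: 3={foll,b=9,log=-}
step 7 deliver 3→4: —
step 8 propose(4,'s'): —
step 9 deliver 4→2: 2={foll,b=9,log=s}
step 10 deliver 2→4: —
step 11 timeout(4): 4={cand,b=14,log=-}
step 12 deliver 4→1: 1={foll,b=9,log=s}
step 13 deliver 1→4: —
step 14 deliver 4→3: 3={foll,b=9,log=s}
step 15 deliver 3→4: —
step 16 deliver 4→2: 2={foll,b=14,log=s}
step 17 deliver 2→4: —
step 18 deliver 3→2: —
step 19 crash(0): 0={✗foll,b=0,log=-}
step 20 propose(1,'p'): —

empty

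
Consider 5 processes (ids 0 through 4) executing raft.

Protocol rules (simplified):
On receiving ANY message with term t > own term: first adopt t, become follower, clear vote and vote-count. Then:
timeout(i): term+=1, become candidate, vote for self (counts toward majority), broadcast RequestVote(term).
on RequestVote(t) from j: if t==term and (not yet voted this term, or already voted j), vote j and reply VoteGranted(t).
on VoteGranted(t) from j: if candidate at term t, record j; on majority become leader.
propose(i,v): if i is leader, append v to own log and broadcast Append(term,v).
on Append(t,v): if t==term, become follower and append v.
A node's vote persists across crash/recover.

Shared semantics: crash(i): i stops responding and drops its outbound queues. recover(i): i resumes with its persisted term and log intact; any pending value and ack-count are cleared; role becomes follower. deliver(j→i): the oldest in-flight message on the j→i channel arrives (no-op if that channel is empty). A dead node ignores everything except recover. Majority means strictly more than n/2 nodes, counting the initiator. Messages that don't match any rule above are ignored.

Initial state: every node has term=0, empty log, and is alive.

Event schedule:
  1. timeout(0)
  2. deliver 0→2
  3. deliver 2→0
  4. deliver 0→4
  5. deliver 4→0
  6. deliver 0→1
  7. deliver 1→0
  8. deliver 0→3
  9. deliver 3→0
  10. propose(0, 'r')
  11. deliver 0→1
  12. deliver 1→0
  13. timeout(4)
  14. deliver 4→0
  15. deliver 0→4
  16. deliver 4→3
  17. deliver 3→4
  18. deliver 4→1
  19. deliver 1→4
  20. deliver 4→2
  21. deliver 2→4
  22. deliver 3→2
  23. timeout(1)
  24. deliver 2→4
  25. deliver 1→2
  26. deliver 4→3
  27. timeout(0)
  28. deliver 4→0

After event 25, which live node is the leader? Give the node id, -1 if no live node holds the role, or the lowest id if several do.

4

e1 timeout(0): 0[cand,t=1,-]
e2 deliver 0→2: 2[foll,t=1,-]
e3 deliver 2→0: ·
e4 deliver 0→4: 4[foll,t=1,-]
e5 deliver 4→0: 0[lead,t=1,-]
e6 deliver 0→1: 1[foll,t=1,-]
e7 deliver 1→0: ·
e8 deliver 0→3: 3[foll,t=1,-]
e9 deliver 3→0: ·
e10 propose(0,'r'): 0[lead,t=1,r]
e11 deliver 0→1: 1[foll,t=1,r]
e12 deliver 1→0: ·
e13 timeout(4): 4[cand,t=2,-]
e14 deliver 4→0: 0[foll,t=2,r]
e15 deliver 0→4: ·
e16 deliver 4→3: 3[foll,t=2,-]
e17 deliver 3→4: ·
e18 deliver 4→1: 1[foll,t=2,r]
e19 deliver 1→4: 4[lead,t=2,-]
e20 deliver 4→2: 2[foll,t=2,-]
e21 deliver 2→4: ·
e22 deliver 3→2: ·
e23 timeout(1): 1[cand,t=3,r]
e24 deliver 2→4: ·
e25 deliver 1→2: 2[foll,t=3,-]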